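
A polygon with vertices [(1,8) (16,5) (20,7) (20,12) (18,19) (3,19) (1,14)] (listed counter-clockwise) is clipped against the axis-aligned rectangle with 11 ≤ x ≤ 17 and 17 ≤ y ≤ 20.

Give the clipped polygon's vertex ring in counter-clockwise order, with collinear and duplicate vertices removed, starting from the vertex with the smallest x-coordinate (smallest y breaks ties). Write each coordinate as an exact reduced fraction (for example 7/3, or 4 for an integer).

1. After x ≥ 11: [(11,6) (16,5) (20,7) (20,12) (18,19) (11,19)]
2. After x ≤ 17: [(11,6) (16,5) (17,11/2) (17,19) (11,19)]
3. After y ≥ 17: [(11,17) (17,17) (17,19) (11,19)]
4. After y ≤ 20: [(11,17) (17,17) (17,19) (11,19)]
5. Canonical ring: [(11,17) (17,17) (17,19) (11,19)]

Clipped polygon: [(11,17) (17,17) (17,19) (11,19)]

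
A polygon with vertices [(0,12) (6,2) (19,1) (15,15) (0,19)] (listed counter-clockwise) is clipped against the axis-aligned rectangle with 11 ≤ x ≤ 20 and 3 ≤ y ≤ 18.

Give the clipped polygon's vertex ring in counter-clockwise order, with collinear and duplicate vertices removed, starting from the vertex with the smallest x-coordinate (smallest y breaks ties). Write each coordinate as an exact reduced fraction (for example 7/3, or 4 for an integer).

1. After x ≥ 11: [(11,21/13) (19,1) (15,15) (11,241/15)]
2. After x ≤ 20: [(11,21/13) (19,1) (15,15) (11,241/15)]
3. After y ≥ 3: [(11,3) (129/7,3) (15,15) (11,241/15)]
4. After y ≤ 18: [(11,3) (129/7,3) (15,15) (11,241/15)]
5. Canonical ring: [(11,3) (129/7,3) (15,15) (11,241/15)]

Clipped polygon: [(11,3) (129/7,3) (15,15) (11,241/15)]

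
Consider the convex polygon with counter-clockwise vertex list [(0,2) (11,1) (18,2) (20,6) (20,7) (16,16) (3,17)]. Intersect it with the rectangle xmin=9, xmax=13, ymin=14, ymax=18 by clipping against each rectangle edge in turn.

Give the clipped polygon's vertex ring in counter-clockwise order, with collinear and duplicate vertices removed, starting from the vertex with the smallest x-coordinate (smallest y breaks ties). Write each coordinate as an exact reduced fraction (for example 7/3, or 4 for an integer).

1. After x ≥ 9: [(9,13/11) (11,1) (18,2) (20,6) (20,7) (16,16) (9,215/13)]
2. After x ≤ 13: [(9,13/11) (11,1) (13,9/7) (13,211/13) (9,215/13)]
3. After y ≥ 14: [(9,14) (13,14) (13,211/13) (9,215/13)]
4. After y ≤ 18: [(9,14) (13,14) (13,211/13) (9,215/13)]
5. Canonical ring: [(9,14) (13,14) (13,211/13) (9,215/13)]

Clipped polygon: [(9,14) (13,14) (13,211/13) (9,215/13)]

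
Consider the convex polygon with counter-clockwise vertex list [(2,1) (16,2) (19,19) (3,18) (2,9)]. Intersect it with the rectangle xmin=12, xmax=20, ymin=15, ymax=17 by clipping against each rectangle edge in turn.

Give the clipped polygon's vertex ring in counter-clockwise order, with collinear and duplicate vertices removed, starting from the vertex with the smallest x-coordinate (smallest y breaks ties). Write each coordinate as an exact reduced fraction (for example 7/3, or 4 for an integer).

1. After x ≥ 12: [(12,12/7) (16,2) (19,19) (12,297/16)]
2. After x ≤ 20: [(12,12/7) (16,2) (19,19) (12,297/16)]
3. After y ≥ 15: [(12,15) (311/17,15) (19,19) (12,297/16)]
4. After y ≤ 17: [(12,17) (12,15) (311/17,15) (317/17,17)]
5. Canonical ring: [(12,15) (311/17,15) (317/17,17) (12,17)]

Clipped polygon: [(12,15) (311/17,15) (317/17,17) (12,17)]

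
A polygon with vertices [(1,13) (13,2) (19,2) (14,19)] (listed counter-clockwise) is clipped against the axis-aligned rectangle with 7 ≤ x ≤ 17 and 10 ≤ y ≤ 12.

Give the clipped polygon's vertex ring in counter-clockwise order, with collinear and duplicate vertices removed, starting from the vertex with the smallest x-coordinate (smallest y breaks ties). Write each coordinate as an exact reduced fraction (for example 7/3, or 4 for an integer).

1. After x ≥ 7: [(7,205/13) (7,15/2) (13,2) (19,2) (14,19)]
2. After x ≤ 17: [(7,205/13) (7,15/2) (13,2) (17,2) (17,44/5) (14,19)]
3. After y ≥ 10: [(7,205/13) (7,10) (283/17,10) (14,19)]
4. After y ≤ 12: [(7,12) (7,10) (283/17,10) (273/17,12)]
5. Canonical ring: [(7,10) (283/17,10) (273/17,12) (7,12)]

Clipped polygon: [(7,10) (283/17,10) (273/17,12) (7,12)]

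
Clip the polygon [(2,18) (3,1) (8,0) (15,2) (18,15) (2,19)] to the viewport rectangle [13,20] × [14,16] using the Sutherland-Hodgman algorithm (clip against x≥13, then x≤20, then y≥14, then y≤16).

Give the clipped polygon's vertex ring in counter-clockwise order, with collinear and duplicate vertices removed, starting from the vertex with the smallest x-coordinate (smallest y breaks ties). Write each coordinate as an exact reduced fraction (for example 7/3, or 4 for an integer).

1. After x ≥ 13: [(13,10/7) (15,2) (18,15) (13,65/4)]
2. After x ≤ 20: [(13,10/7) (15,2) (18,15) (13,65/4)]
3. After y ≥ 14: [(13,14) (231/13,14) (18,15) (13,65/4)]
4. After y ≤ 16: [(13,16) (13,14) (231/13,14) (18,15) (14,16)]
5. Canonical ring: [(13,14) (231/13,14) (18,15) (14,16) (13,16)]

Clipped polygon: [(13,14) (231/13,14) (18,15) (14,16) (13,16)]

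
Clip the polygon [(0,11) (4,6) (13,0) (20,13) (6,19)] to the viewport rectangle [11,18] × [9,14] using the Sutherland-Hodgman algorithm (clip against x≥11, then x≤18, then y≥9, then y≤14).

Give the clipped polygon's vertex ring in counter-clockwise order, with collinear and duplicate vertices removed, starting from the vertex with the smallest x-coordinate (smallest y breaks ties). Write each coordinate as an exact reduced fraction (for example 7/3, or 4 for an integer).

1. After x ≥ 11: [(11,4/3) (13,0) (20,13) (11,118/7)]
2. After x ≤ 18: [(11,4/3) (13,0) (18,65/7) (18,97/7) (11,118/7)]
3. After y ≥ 9: [(11,9) (232/13,9) (18,65/7) (18,97/7) (11,118/7)]
4. After y ≤ 14: [(11,14) (11,9) (232/13,9) (18,65/7) (18,97/7) (53/3,14)]
5. Canonical ring: [(11,9) (232/13,9) (18,65/7) (18,97/7) (53/3,14) (11,14)]

Clipped polygon: [(11,9) (232/13,9) (18,65/7) (18,97/7) (53/3,14) (11,14)]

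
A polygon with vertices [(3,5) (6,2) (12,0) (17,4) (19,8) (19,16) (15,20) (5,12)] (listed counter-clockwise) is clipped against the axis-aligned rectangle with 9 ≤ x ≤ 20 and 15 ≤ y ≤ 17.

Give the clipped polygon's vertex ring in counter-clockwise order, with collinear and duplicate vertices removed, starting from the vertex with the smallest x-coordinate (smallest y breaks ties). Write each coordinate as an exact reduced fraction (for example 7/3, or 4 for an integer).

Clipped polygon: [(9,15) (19,15) (19,16) (18,17) (45/4,17) (9,76/5)]

1. After x ≥ 9: [(9,1) (12,0) (17,4) (19,8) (19,16) (15,20) (9,76/5)]
2. After x ≤ 20: [(9,1) (12,0) (17,4) (19,8) (19,16) (15,20) (9,76/5)]
3. After y ≥ 15: [(9,15) (19,15) (19,16) (15,20) (9,76/5)]
4. After y ≤ 17: [(9,15) (19,15) (19,16) (18,17) (45/4,17) (9,76/5)]
5. Canonical ring: [(9,15) (19,15) (19,16) (18,17) (45/4,17) (9,76/5)]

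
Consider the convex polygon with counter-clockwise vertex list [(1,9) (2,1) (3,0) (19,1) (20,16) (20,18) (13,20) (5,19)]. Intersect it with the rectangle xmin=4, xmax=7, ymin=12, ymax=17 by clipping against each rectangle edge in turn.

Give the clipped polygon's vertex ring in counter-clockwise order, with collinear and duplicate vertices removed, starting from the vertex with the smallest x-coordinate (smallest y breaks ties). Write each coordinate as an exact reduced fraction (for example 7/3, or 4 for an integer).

Clipped polygon: [(4,12) (7,12) (7,17) (21/5,17) (4,33/2)]

1. After x ≥ 4: [(4,33/2) (4,1/16) (19,1) (20,16) (20,18) (13,20) (5,19)]
2. After x ≤ 7: [(4,33/2) (4,1/16) (7,1/4) (7,77/4) (5,19)]
3. After y ≥ 12: [(4,33/2) (4,12) (7,12) (7,77/4) (5,19)]
4. After y ≤ 17: [(21/5,17) (4,33/2) (4,12) (7,12) (7,17)]
5. Canonical ring: [(4,12) (7,12) (7,17) (21/5,17) (4,33/2)]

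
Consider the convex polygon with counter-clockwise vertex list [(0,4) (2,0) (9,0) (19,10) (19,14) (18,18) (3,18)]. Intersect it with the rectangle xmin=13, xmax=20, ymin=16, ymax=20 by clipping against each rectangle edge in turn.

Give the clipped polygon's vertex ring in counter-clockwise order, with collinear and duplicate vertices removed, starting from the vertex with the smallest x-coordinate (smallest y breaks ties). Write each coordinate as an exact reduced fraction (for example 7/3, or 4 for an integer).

Clipped polygon: [(13,16) (37/2,16) (18,18) (13,18)]

1. After x ≥ 13: [(13,4) (19,10) (19,14) (18,18) (13,18)]
2. After x ≤ 20: [(13,4) (19,10) (19,14) (18,18) (13,18)]
3. After y ≥ 16: [(13,16) (37/2,16) (18,18) (13,18)]
4. After y ≤ 20: [(13,16) (37/2,16) (18,18) (13,18)]
5. Canonical ring: [(13,16) (37/2,16) (18,18) (13,18)]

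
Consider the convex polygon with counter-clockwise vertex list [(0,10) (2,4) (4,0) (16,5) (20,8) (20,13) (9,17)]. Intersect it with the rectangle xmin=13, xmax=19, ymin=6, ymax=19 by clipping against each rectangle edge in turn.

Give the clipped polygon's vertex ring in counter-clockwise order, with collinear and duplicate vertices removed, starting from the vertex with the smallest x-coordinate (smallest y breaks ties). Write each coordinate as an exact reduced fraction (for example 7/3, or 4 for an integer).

1. After x ≥ 13: [(13,15/4) (16,5) (20,8) (20,13) (13,171/11)]
2. After x ≤ 19: [(13,15/4) (16,5) (19,29/4) (19,147/11) (13,171/11)]
3. After y ≥ 6: [(13,6) (52/3,6) (19,29/4) (19,147/11) (13,171/11)]
4. After y ≤ 19: [(13,6) (52/3,6) (19,29/4) (19,147/11) (13,171/11)]
5. Canonical ring: [(13,6) (52/3,6) (19,29/4) (19,147/11) (13,171/11)]

Clipped polygon: [(13,6) (52/3,6) (19,29/4) (19,147/11) (13,171/11)]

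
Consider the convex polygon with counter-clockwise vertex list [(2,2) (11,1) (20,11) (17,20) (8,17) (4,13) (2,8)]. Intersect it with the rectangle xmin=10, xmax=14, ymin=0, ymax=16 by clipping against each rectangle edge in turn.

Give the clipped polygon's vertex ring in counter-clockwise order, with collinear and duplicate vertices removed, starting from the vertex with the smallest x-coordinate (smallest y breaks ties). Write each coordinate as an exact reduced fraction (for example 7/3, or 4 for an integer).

1. After x ≥ 10: [(10,10/9) (11,1) (20,11) (17,20) (10,53/3)]
2. After x ≤ 14: [(10,10/9) (11,1) (14,13/3) (14,19) (10,53/3)]
3. After y ≥ 0: [(10,10/9) (11,1) (14,13/3) (14,19) (10,53/3)]
4. After y ≤ 16: [(10,16) (10,10/9) (11,1) (14,13/3) (14,16)]
5. Canonical ring: [(10,10/9) (11,1) (14,13/3) (14,16) (10,16)]

Clipped polygon: [(10,10/9) (11,1) (14,13/3) (14,16) (10,16)]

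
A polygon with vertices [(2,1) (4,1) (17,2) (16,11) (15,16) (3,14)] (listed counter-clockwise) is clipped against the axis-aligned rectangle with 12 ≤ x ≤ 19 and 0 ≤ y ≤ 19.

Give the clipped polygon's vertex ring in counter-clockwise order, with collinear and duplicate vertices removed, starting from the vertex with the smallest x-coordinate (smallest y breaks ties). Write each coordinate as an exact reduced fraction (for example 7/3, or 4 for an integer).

1. After x ≥ 12: [(12,21/13) (17,2) (16,11) (15,16) (12,31/2)]
2. After x ≤ 19: [(12,21/13) (17,2) (16,11) (15,16) (12,31/2)]
3. After y ≥ 0: [(12,21/13) (17,2) (16,11) (15,16) (12,31/2)]
4. After y ≤ 19: [(12,21/13) (17,2) (16,11) (15,16) (12,31/2)]
5. Canonical ring: [(12,21/13) (17,2) (16,11) (15,16) (12,31/2)]

Clipped polygon: [(12,21/13) (17,2) (16,11) (15,16) (12,31/2)]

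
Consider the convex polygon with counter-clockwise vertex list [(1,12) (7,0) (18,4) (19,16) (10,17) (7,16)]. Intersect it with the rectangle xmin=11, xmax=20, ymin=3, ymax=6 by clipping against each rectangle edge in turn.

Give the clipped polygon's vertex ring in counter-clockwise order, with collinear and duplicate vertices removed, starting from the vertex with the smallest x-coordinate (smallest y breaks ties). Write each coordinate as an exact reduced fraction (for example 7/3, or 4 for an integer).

Clipped polygon: [(11,3) (61/4,3) (18,4) (109/6,6) (11,6)]

1. After x ≥ 11: [(11,16/11) (18,4) (19,16) (11,152/9)]
2. After x ≤ 20: [(11,16/11) (18,4) (19,16) (11,152/9)]
3. After y ≥ 3: [(11,3) (61/4,3) (18,4) (19,16) (11,152/9)]
4. After y ≤ 6: [(11,6) (11,3) (61/4,3) (18,4) (109/6,6)]
5. Canonical ring: [(11,3) (61/4,3) (18,4) (109/6,6) (11,6)]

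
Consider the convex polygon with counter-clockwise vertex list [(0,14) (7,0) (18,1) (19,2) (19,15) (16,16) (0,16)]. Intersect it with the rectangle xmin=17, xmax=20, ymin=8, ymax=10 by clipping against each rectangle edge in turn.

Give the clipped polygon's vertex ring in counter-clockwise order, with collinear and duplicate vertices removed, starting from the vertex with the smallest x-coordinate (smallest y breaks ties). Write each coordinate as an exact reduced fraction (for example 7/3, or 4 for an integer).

1. After x ≥ 17: [(17,10/11) (18,1) (19,2) (19,15) (17,47/3)]
2. After x ≤ 20: [(17,10/11) (18,1) (19,2) (19,15) (17,47/3)]
3. After y ≥ 8: [(17,8) (19,8) (19,15) (17,47/3)]
4. After y ≤ 10: [(17,10) (17,8) (19,8) (19,10)]
5. Canonical ring: [(17,8) (19,8) (19,10) (17,10)]

Clipped polygon: [(17,8) (19,8) (19,10) (17,10)]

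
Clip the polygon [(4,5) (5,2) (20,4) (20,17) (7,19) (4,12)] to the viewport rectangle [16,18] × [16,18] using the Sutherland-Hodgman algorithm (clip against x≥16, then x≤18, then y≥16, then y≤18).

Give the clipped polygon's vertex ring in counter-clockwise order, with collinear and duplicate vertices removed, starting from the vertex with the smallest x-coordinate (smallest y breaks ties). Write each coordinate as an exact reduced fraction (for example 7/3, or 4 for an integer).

Clipped polygon: [(16,16) (18,16) (18,225/13) (16,229/13)]

1. After x ≥ 16: [(16,52/15) (20,4) (20,17) (16,229/13)]
2. After x ≤ 18: [(16,52/15) (18,56/15) (18,225/13) (16,229/13)]
3. After y ≥ 16: [(16,16) (18,16) (18,225/13) (16,229/13)]
4. After y ≤ 18: [(16,16) (18,16) (18,225/13) (16,229/13)]
5. Canonical ring: [(16,16) (18,16) (18,225/13) (16,229/13)]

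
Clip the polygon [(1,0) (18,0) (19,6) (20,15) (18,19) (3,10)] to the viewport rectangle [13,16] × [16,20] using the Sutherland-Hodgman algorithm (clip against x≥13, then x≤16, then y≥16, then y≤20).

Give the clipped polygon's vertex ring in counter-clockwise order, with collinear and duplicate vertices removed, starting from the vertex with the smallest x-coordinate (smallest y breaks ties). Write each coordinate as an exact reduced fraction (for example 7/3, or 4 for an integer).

Clipped polygon: [(13,16) (16,16) (16,89/5)]

1. After x ≥ 13: [(13,0) (18,0) (19,6) (20,15) (18,19) (13,16)]
2. After x ≤ 16: [(13,0) (16,0) (16,89/5) (13,16)]
3. After y ≥ 16: [(13,16) (16,16) (16,89/5) (13,16)]
4. After y ≤ 20: [(13,16) (16,16) (16,89/5) (13,16)]
5. Canonical ring: [(13,16) (16,16) (16,89/5)]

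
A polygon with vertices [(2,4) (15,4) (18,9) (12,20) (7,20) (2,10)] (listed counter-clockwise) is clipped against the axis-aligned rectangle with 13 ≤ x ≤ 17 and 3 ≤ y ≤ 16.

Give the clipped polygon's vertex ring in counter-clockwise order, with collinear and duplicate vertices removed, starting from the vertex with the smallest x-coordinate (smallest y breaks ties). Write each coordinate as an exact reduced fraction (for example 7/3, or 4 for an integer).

Clipped polygon: [(13,4) (15,4) (17,22/3) (17,65/6) (156/11,16) (13,16)]

1. After x ≥ 13: [(13,4) (15,4) (18,9) (13,109/6)]
2. After x ≤ 17: [(13,4) (15,4) (17,22/3) (17,65/6) (13,109/6)]
3. After y ≥ 3: [(13,4) (15,4) (17,22/3) (17,65/6) (13,109/6)]
4. After y ≤ 16: [(13,16) (13,4) (15,4) (17,22/3) (17,65/6) (156/11,16)]
5. Canonical ring: [(13,4) (15,4) (17,22/3) (17,65/6) (156/11,16) (13,16)]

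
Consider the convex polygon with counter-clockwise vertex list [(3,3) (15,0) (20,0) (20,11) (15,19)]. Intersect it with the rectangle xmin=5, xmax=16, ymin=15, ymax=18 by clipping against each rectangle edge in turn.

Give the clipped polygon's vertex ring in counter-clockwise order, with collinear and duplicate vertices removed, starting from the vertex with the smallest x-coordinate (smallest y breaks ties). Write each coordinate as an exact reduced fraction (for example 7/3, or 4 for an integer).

1. After x ≥ 5: [(5,17/3) (5,5/2) (15,0) (20,0) (20,11) (15,19)]
2. After x ≤ 16: [(5,17/3) (5,5/2) (15,0) (16,0) (16,87/5) (15,19)]
3. After y ≥ 15: [(12,15) (16,15) (16,87/5) (15,19)]
4. After y ≤ 18: [(57/4,18) (12,15) (16,15) (16,87/5) (125/8,18)]
5. Canonical ring: [(12,15) (16,15) (16,87/5) (125/8,18) (57/4,18)]

Clipped polygon: [(12,15) (16,15) (16,87/5) (125/8,18) (57/4,18)]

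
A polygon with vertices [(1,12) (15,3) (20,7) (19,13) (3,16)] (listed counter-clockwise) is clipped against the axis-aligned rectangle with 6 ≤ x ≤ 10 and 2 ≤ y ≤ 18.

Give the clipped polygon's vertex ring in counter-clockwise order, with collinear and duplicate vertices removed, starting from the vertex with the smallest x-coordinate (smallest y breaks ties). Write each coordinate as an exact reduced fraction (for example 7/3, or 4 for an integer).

1. After x ≥ 6: [(6,123/14) (15,3) (20,7) (19,13) (6,247/16)]
2. After x ≤ 10: [(6,123/14) (10,87/14) (10,235/16) (6,247/16)]
3. After y ≥ 2: [(6,123/14) (10,87/14) (10,235/16) (6,247/16)]
4. After y ≤ 18: [(6,123/14) (10,87/14) (10,235/16) (6,247/16)]
5. Canonical ring: [(6,123/14) (10,87/14) (10,235/16) (6,247/16)]

Clipped polygon: [(6,123/14) (10,87/14) (10,235/16) (6,247/16)]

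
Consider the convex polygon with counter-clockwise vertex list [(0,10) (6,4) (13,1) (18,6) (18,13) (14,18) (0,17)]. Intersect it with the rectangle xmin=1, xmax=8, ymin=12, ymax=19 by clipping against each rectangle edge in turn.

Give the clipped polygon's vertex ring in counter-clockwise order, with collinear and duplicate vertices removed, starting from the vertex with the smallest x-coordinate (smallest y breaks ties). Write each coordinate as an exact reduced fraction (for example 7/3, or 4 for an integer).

1. After x ≥ 1: [(1,9) (6,4) (13,1) (18,6) (18,13) (14,18) (1,239/14)]
2. After x ≤ 8: [(1,9) (6,4) (8,22/7) (8,123/7) (1,239/14)]
3. After y ≥ 12: [(1,12) (8,12) (8,123/7) (1,239/14)]
4. After y ≤ 19: [(1,12) (8,12) (8,123/7) (1,239/14)]
5. Canonical ring: [(1,12) (8,12) (8,123/7) (1,239/14)]

Clipped polygon: [(1,12) (8,12) (8,123/7) (1,239/14)]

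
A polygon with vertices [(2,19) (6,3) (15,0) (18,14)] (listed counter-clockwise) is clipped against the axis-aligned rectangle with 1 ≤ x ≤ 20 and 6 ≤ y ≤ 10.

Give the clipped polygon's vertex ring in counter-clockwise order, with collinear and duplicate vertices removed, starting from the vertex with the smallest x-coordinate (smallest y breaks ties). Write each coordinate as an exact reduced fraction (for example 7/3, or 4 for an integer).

1. After x ≥ 1: [(2,19) (6,3) (15,0) (18,14)]
2. After x ≤ 20: [(2,19) (6,3) (15,0) (18,14)]
3. After y ≥ 6: [(2,19) (21/4,6) (114/7,6) (18,14)]
4. After y ≤ 10: [(17/4,10) (21/4,6) (114/7,6) (120/7,10)]
5. Canonical ring: [(17/4,10) (21/4,6) (114/7,6) (120/7,10)]

Clipped polygon: [(17/4,10) (21/4,6) (114/7,6) (120/7,10)]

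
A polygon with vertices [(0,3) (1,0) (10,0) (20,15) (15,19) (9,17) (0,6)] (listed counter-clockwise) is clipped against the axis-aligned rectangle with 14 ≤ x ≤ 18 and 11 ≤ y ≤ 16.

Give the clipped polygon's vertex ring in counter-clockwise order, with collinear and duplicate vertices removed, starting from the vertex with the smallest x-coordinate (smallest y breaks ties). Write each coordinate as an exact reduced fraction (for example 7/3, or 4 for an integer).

1. After x ≥ 14: [(14,6) (20,15) (15,19) (14,56/3)]
2. After x ≤ 18: [(14,6) (18,12) (18,83/5) (15,19) (14,56/3)]
3. After y ≥ 11: [(14,11) (52/3,11) (18,12) (18,83/5) (15,19) (14,56/3)]
4. After y ≤ 16: [(14,16) (14,11) (52/3,11) (18,12) (18,16)]
5. Canonical ring: [(14,11) (52/3,11) (18,12) (18,16) (14,16)]

Clipped polygon: [(14,11) (52/3,11) (18,12) (18,16) (14,16)]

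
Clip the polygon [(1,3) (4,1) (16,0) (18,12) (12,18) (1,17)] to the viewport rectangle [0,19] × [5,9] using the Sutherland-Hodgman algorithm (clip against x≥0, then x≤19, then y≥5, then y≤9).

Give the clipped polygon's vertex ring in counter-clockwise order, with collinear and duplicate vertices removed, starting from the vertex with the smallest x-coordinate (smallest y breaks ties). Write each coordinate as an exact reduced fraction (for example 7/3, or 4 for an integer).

Clipped polygon: [(1,5) (101/6,5) (35/2,9) (1,9)]

1. After x ≥ 0: [(1,3) (4,1) (16,0) (18,12) (12,18) (1,17)]
2. After x ≤ 19: [(1,3) (4,1) (16,0) (18,12) (12,18) (1,17)]
3. After y ≥ 5: [(1,5) (101/6,5) (18,12) (12,18) (1,17)]
4. After y ≤ 9: [(1,9) (1,5) (101/6,5) (35/2,9)]
5. Canonical ring: [(1,5) (101/6,5) (35/2,9) (1,9)]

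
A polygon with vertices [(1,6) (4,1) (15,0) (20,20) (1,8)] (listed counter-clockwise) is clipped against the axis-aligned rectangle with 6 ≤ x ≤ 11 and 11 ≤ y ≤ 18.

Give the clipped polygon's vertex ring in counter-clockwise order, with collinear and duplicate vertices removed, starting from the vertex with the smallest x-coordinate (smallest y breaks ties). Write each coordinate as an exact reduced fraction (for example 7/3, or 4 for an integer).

Clipped polygon: [(6,11) (11,11) (11,272/19) (6,212/19)]

1. After x ≥ 6: [(6,9/11) (15,0) (20,20) (6,212/19)]
2. After x ≤ 11: [(6,9/11) (11,4/11) (11,272/19) (6,212/19)]
3. After y ≥ 11: [(6,11) (11,11) (11,272/19) (6,212/19)]
4. After y ≤ 18: [(6,11) (11,11) (11,272/19) (6,212/19)]
5. Canonical ring: [(6,11) (11,11) (11,272/19) (6,212/19)]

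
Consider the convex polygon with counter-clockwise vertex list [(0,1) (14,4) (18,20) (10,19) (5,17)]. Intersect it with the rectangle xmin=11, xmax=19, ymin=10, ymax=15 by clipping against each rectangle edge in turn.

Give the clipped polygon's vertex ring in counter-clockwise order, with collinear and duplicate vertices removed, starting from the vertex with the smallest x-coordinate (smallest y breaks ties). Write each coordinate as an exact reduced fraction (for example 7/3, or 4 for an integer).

Clipped polygon: [(11,10) (31/2,10) (67/4,15) (11,15)]

1. After x ≥ 11: [(11,47/14) (14,4) (18,20) (11,153/8)]
2. After x ≤ 19: [(11,47/14) (14,4) (18,20) (11,153/8)]
3. After y ≥ 10: [(11,10) (31/2,10) (18,20) (11,153/8)]
4. After y ≤ 15: [(11,15) (11,10) (31/2,10) (67/4,15)]
5. Canonical ring: [(11,10) (31/2,10) (67/4,15) (11,15)]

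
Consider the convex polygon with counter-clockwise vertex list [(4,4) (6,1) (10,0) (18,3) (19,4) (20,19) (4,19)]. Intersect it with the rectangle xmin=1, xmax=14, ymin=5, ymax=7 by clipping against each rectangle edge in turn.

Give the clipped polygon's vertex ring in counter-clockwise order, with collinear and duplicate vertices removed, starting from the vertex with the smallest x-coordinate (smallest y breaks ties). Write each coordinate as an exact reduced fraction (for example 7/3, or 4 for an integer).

Clipped polygon: [(4,5) (14,5) (14,7) (4,7)]

1. After x ≥ 1: [(4,4) (6,1) (10,0) (18,3) (19,4) (20,19) (4,19)]
2. After x ≤ 14: [(4,4) (6,1) (10,0) (14,3/2) (14,19) (4,19)]
3. After y ≥ 5: [(4,5) (14,5) (14,19) (4,19)]
4. After y ≤ 7: [(4,7) (4,5) (14,5) (14,7)]
5. Canonical ring: [(4,5) (14,5) (14,7) (4,7)]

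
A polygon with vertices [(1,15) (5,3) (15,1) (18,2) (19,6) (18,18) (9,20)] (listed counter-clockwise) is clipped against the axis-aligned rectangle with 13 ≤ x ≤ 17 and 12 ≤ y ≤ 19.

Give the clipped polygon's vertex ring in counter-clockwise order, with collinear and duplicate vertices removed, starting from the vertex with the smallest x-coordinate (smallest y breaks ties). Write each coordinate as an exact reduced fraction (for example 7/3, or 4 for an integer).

1. After x ≥ 13: [(13,7/5) (15,1) (18,2) (19,6) (18,18) (13,172/9)]
2. After x ≤ 17: [(13,7/5) (15,1) (17,5/3) (17,164/9) (13,172/9)]
3. After y ≥ 12: [(13,12) (17,12) (17,164/9) (13,172/9)]
4. After y ≤ 19: [(13,19) (13,12) (17,12) (17,164/9) (27/2,19)]
5. Canonical ring: [(13,12) (17,12) (17,164/9) (27/2,19) (13,19)]

Clipped polygon: [(13,12) (17,12) (17,164/9) (27/2,19) (13,19)]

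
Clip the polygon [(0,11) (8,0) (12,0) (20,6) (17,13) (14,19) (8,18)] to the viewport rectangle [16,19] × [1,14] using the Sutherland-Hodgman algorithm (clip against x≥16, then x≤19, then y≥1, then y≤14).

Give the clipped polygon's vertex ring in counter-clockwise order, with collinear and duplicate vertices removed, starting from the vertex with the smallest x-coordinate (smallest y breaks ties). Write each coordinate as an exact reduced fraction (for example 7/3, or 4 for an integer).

1. After x ≥ 16: [(16,3) (20,6) (17,13) (16,15)]
2. After x ≤ 19: [(16,3) (19,21/4) (19,25/3) (17,13) (16,15)]
3. After y ≥ 1: [(16,3) (19,21/4) (19,25/3) (17,13) (16,15)]
4. After y ≤ 14: [(16,14) (16,3) (19,21/4) (19,25/3) (17,13) (33/2,14)]
5. Canonical ring: [(16,3) (19,21/4) (19,25/3) (17,13) (33/2,14) (16,14)]

Clipped polygon: [(16,3) (19,21/4) (19,25/3) (17,13) (33/2,14) (16,14)]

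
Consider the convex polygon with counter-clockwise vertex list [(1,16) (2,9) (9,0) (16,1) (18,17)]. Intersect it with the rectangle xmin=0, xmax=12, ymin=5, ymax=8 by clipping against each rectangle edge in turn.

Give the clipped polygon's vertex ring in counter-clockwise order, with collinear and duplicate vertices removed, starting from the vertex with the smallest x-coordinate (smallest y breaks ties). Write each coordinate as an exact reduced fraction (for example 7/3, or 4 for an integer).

Clipped polygon: [(25/9,8) (46/9,5) (12,5) (12,8)]

1. After x ≥ 0: [(1,16) (2,9) (9,0) (16,1) (18,17)]
2. After x ≤ 12: [(12,283/17) (1,16) (2,9) (9,0) (12,3/7)]
3. After y ≥ 5: [(12,5) (12,283/17) (1,16) (2,9) (46/9,5)]
4. After y ≤ 8: [(12,5) (12,8) (25/9,8) (46/9,5)]
5. Canonical ring: [(25/9,8) (46/9,5) (12,5) (12,8)]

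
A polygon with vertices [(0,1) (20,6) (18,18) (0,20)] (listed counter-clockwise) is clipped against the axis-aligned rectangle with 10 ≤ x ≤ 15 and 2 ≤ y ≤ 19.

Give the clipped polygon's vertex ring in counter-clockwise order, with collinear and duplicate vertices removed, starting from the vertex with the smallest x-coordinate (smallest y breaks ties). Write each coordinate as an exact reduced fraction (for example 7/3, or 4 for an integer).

Clipped polygon: [(10,7/2) (15,19/4) (15,55/3) (10,170/9)]

1. After x ≥ 10: [(10,7/2) (20,6) (18,18) (10,170/9)]
2. After x ≤ 15: [(10,7/2) (15,19/4) (15,55/3) (10,170/9)]
3. After y ≥ 2: [(10,7/2) (15,19/4) (15,55/3) (10,170/9)]
4. After y ≤ 19: [(10,7/2) (15,19/4) (15,55/3) (10,170/9)]
5. Canonical ring: [(10,7/2) (15,19/4) (15,55/3) (10,170/9)]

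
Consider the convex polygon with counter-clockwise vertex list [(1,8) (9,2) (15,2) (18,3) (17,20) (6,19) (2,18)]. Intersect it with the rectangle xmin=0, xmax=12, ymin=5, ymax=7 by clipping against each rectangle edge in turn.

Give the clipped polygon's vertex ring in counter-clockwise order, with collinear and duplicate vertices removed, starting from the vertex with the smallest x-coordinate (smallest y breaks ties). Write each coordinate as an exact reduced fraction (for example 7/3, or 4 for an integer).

Clipped polygon: [(7/3,7) (5,5) (12,5) (12,7)]

1. After x ≥ 0: [(1,8) (9,2) (15,2) (18,3) (17,20) (6,19) (2,18)]
2. After x ≤ 12: [(1,8) (9,2) (12,2) (12,215/11) (6,19) (2,18)]
3. After y ≥ 5: [(1,8) (5,5) (12,5) (12,215/11) (6,19) (2,18)]
4. After y ≤ 7: [(7/3,7) (5,5) (12,5) (12,7)]
5. Canonical ring: [(7/3,7) (5,5) (12,5) (12,7)]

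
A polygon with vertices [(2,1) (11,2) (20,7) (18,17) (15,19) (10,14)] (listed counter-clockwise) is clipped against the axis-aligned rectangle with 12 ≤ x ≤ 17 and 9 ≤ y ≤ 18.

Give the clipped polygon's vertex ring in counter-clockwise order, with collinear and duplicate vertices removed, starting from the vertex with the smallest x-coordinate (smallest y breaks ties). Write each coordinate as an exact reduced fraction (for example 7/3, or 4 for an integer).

Clipped polygon: [(12,9) (17,9) (17,53/3) (33/2,18) (14,18) (12,16)]

1. After x ≥ 12: [(12,23/9) (20,7) (18,17) (15,19) (12,16)]
2. After x ≤ 17: [(12,23/9) (17,16/3) (17,53/3) (15,19) (12,16)]
3. After y ≥ 9: [(12,9) (17,9) (17,53/3) (15,19) (12,16)]
4. After y ≤ 18: [(12,9) (17,9) (17,53/3) (33/2,18) (14,18) (12,16)]
5. Canonical ring: [(12,9) (17,9) (17,53/3) (33/2,18) (14,18) (12,16)]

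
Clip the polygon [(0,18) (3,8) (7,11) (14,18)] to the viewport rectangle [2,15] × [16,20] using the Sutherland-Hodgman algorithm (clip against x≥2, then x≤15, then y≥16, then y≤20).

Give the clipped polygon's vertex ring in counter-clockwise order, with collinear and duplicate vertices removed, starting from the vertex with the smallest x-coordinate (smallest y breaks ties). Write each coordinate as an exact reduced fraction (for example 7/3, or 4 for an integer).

Clipped polygon: [(2,16) (12,16) (14,18) (2,18)]

1. After x ≥ 2: [(2,18) (2,34/3) (3,8) (7,11) (14,18)]
2. After x ≤ 15: [(2,18) (2,34/3) (3,8) (7,11) (14,18)]
3. After y ≥ 16: [(2,18) (2,16) (12,16) (14,18)]
4. After y ≤ 20: [(2,18) (2,16) (12,16) (14,18)]
5. Canonical ring: [(2,16) (12,16) (14,18) (2,18)]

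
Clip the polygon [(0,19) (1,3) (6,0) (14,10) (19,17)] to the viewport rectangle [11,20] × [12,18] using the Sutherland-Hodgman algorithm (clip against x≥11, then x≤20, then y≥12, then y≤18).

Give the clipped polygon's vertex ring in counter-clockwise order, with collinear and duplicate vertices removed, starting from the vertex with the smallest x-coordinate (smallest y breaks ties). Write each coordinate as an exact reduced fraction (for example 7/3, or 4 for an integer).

Clipped polygon: [(11,12) (108/7,12) (19,17) (11,339/19)]

1. After x ≥ 11: [(11,339/19) (11,25/4) (14,10) (19,17)]
2. After x ≤ 20: [(11,339/19) (11,25/4) (14,10) (19,17)]
3. After y ≥ 12: [(11,339/19) (11,12) (108/7,12) (19,17)]
4. After y ≤ 18: [(11,339/19) (11,12) (108/7,12) (19,17)]
5. Canonical ring: [(11,12) (108/7,12) (19,17) (11,339/19)]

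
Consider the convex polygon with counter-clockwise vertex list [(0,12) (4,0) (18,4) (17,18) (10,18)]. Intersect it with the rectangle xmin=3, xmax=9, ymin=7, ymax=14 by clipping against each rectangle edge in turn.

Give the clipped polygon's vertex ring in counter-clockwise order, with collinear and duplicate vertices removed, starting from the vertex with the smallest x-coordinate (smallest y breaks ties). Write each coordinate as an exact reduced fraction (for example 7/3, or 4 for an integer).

Clipped polygon: [(3,7) (9,7) (9,14) (10/3,14) (3,69/5)]

1. After x ≥ 3: [(3,69/5) (3,3) (4,0) (18,4) (17,18) (10,18)]
2. After x ≤ 9: [(9,87/5) (3,69/5) (3,3) (4,0) (9,10/7)]
3. After y ≥ 7: [(9,7) (9,87/5) (3,69/5) (3,7)]
4. After y ≤ 14: [(9,7) (9,14) (10/3,14) (3,69/5) (3,7)]
5. Canonical ring: [(3,7) (9,7) (9,14) (10/3,14) (3,69/5)]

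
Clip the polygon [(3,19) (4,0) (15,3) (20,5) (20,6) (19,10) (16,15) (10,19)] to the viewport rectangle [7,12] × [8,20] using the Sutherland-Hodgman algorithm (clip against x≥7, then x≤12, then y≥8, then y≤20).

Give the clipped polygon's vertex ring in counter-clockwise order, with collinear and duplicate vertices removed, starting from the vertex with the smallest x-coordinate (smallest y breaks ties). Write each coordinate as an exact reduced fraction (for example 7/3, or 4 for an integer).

1. After x ≥ 7: [(7,19) (7,9/11) (15,3) (20,5) (20,6) (19,10) (16,15) (10,19)]
2. After x ≤ 12: [(7,19) (7,9/11) (12,24/11) (12,53/3) (10,19)]
3. After y ≥ 8: [(7,19) (7,8) (12,8) (12,53/3) (10,19)]
4. After y ≤ 20: [(7,19) (7,8) (12,8) (12,53/3) (10,19)]
5. Canonical ring: [(7,8) (12,8) (12,53/3) (10,19) (7,19)]

Clipped polygon: [(7,8) (12,8) (12,53/3) (10,19) (7,19)]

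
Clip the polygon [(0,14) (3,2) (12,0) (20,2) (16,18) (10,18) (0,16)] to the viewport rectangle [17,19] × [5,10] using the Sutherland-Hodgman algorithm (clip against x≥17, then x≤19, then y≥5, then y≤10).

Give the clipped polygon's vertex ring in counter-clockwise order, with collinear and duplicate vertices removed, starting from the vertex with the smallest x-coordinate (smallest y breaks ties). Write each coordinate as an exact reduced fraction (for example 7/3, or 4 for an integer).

1. After x ≥ 17: [(17,5/4) (20,2) (17,14)]
2. After x ≤ 19: [(17,5/4) (19,7/4) (19,6) (17,14)]
3. After y ≥ 5: [(17,5) (19,5) (19,6) (17,14)]
4. After y ≤ 10: [(17,10) (17,5) (19,5) (19,6) (18,10)]
5. Canonical ring: [(17,5) (19,5) (19,6) (18,10) (17,10)]

Clipped polygon: [(17,5) (19,5) (19,6) (18,10) (17,10)]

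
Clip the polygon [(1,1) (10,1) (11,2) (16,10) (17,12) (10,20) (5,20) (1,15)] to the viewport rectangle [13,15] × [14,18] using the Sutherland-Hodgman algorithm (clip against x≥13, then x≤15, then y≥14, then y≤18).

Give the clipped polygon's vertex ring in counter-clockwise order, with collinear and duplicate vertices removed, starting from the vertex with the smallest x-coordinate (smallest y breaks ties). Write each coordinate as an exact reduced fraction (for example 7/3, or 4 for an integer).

1. After x ≥ 13: [(13,26/5) (16,10) (17,12) (13,116/7)]
2. After x ≤ 15: [(13,26/5) (15,42/5) (15,100/7) (13,116/7)]
3. After y ≥ 14: [(13,14) (15,14) (15,100/7) (13,116/7)]
4. After y ≤ 18: [(13,14) (15,14) (15,100/7) (13,116/7)]
5. Canonical ring: [(13,14) (15,14) (15,100/7) (13,116/7)]

Clipped polygon: [(13,14) (15,14) (15,100/7) (13,116/7)]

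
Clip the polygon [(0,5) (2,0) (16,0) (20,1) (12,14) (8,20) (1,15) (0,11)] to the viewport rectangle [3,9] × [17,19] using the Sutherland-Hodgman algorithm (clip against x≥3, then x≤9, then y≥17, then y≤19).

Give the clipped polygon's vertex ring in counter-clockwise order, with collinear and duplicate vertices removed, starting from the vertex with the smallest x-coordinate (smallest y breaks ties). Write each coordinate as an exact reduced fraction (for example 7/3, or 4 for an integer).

1. After x ≥ 3: [(3,0) (16,0) (20,1) (12,14) (8,20) (3,115/7)]
2. After x ≤ 9: [(3,0) (9,0) (9,37/2) (8,20) (3,115/7)]
3. After y ≥ 17: [(9,17) (9,37/2) (8,20) (19/5,17)]
4. After y ≤ 19: [(9,17) (9,37/2) (26/3,19) (33/5,19) (19/5,17)]
5. Canonical ring: [(19/5,17) (9,17) (9,37/2) (26/3,19) (33/5,19)]

Clipped polygon: [(19/5,17) (9,17) (9,37/2) (26/3,19) (33/5,19)]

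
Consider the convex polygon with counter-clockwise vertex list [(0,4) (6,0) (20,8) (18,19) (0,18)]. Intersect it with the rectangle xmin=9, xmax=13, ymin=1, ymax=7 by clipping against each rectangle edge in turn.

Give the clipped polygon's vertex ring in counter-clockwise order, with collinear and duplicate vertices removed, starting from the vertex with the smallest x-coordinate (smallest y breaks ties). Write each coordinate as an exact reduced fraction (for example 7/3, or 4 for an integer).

Clipped polygon: [(9,12/7) (13,4) (13,7) (9,7)]

1. After x ≥ 9: [(9,12/7) (20,8) (18,19) (9,37/2)]
2. After x ≤ 13: [(9,12/7) (13,4) (13,337/18) (9,37/2)]
3. After y ≥ 1: [(9,12/7) (13,4) (13,337/18) (9,37/2)]
4. After y ≤ 7: [(9,7) (9,12/7) (13,4) (13,7)]
5. Canonical ring: [(9,12/7) (13,4) (13,7) (9,7)]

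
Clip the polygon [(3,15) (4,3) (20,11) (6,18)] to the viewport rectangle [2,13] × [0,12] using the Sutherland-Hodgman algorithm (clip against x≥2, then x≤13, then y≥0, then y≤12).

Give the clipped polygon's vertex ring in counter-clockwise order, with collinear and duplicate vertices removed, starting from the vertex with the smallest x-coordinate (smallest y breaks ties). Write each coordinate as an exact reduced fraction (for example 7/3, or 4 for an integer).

Clipped polygon: [(13/4,12) (4,3) (13,15/2) (13,12)]

1. After x ≥ 2: [(3,15) (4,3) (20,11) (6,18)]
2. After x ≤ 13: [(3,15) (4,3) (13,15/2) (13,29/2) (6,18)]
3. After y ≥ 0: [(3,15) (4,3) (13,15/2) (13,29/2) (6,18)]
4. After y ≤ 12: [(13/4,12) (4,3) (13,15/2) (13,12)]
5. Canonical ring: [(13/4,12) (4,3) (13,15/2) (13,12)]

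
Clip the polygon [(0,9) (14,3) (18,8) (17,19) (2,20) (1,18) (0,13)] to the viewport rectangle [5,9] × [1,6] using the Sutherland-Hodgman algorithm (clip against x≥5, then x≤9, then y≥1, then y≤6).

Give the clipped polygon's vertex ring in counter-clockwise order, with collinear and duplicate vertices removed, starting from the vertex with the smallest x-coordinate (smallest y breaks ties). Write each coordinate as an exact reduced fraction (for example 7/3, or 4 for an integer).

1. After x ≥ 5: [(5,48/7) (14,3) (18,8) (17,19) (5,99/5)]
2. After x ≤ 9: [(5,48/7) (9,36/7) (9,293/15) (5,99/5)]
3. After y ≥ 1: [(5,48/7) (9,36/7) (9,293/15) (5,99/5)]
4. After y ≤ 6: [(7,6) (9,36/7) (9,6)]
5. Canonical ring: [(7,6) (9,36/7) (9,6)]

Clipped polygon: [(7,6) (9,36/7) (9,6)]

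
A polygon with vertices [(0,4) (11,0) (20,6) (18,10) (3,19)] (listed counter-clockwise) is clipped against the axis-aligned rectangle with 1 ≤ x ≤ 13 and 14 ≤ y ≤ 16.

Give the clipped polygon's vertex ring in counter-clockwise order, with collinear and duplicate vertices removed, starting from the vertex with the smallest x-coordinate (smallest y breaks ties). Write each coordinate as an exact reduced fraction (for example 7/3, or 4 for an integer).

1. After x ≥ 1: [(1,9) (1,40/11) (11,0) (20,6) (18,10) (3,19)]
2. After x ≤ 13: [(1,9) (1,40/11) (11,0) (13,4/3) (13,13) (3,19)]
3. After y ≥ 14: [(2,14) (34/3,14) (3,19)]
4. After y ≤ 16: [(12/5,16) (2,14) (34/3,14) (8,16)]
5. Canonical ring: [(2,14) (34/3,14) (8,16) (12/5,16)]

Clipped polygon: [(2,14) (34/3,14) (8,16) (12/5,16)]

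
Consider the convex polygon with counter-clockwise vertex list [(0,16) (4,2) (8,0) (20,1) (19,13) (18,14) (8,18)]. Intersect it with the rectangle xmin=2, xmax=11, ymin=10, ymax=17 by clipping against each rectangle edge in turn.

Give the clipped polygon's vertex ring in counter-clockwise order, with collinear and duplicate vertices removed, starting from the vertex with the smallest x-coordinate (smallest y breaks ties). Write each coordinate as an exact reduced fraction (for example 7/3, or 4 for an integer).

1. After x ≥ 2: [(2,33/2) (2,9) (4,2) (8,0) (20,1) (19,13) (18,14) (8,18)]
2. After x ≤ 11: [(2,33/2) (2,9) (4,2) (8,0) (11,1/4) (11,84/5) (8,18)]
3. After y ≥ 10: [(2,33/2) (2,10) (11,10) (11,84/5) (8,18)]
4. After y ≤ 17: [(4,17) (2,33/2) (2,10) (11,10) (11,84/5) (21/2,17)]
5. Canonical ring: [(2,10) (11,10) (11,84/5) (21/2,17) (4,17) (2,33/2)]

Clipped polygon: [(2,10) (11,10) (11,84/5) (21/2,17) (4,17) (2,33/2)]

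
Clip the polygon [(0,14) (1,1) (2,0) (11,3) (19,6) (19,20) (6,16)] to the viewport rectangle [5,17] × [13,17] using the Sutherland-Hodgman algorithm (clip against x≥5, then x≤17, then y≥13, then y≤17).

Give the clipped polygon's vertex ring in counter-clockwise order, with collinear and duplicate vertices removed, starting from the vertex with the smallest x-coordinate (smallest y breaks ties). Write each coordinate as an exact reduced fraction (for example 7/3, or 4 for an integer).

Clipped polygon: [(5,13) (17,13) (17,17) (37/4,17) (6,16) (5,47/3)]

1. After x ≥ 5: [(5,47/3) (5,1) (11,3) (19,6) (19,20) (6,16)]
2. After x ≤ 17: [(5,47/3) (5,1) (11,3) (17,21/4) (17,252/13) (6,16)]
3. After y ≥ 13: [(5,47/3) (5,13) (17,13) (17,252/13) (6,16)]
4. After y ≤ 17: [(5,47/3) (5,13) (17,13) (17,17) (37/4,17) (6,16)]
5. Canonical ring: [(5,13) (17,13) (17,17) (37/4,17) (6,16) (5,47/3)]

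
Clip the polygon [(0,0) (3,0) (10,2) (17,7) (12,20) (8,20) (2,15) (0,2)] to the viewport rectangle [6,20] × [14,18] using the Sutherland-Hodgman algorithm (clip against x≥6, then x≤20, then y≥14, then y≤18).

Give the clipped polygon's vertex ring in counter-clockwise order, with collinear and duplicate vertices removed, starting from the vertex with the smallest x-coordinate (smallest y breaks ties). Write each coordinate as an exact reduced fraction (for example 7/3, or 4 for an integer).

Clipped polygon: [(6,14) (186/13,14) (166/13,18) (6,18)]

1. After x ≥ 6: [(6,6/7) (10,2) (17,7) (12,20) (8,20) (6,55/3)]
2. After x ≤ 20: [(6,6/7) (10,2) (17,7) (12,20) (8,20) (6,55/3)]
3. After y ≥ 14: [(6,14) (186/13,14) (12,20) (8,20) (6,55/3)]
4. After y ≤ 18: [(6,18) (6,14) (186/13,14) (166/13,18)]
5. Canonical ring: [(6,14) (186/13,14) (166/13,18) (6,18)]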